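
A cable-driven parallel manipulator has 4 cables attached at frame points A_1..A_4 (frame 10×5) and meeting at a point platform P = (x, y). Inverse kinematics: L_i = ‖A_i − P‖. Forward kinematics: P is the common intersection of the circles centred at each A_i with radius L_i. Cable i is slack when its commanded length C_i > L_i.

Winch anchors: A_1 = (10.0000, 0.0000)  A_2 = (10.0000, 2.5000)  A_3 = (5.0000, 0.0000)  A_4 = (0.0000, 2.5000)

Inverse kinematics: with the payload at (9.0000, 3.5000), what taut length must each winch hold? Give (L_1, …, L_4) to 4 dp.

(3.6401, 1.4142, 5.3151, 9.0554)

L_1: Δ = A_1−P = (1.0000, -3.5000) → ‖Δ‖ = √13.2500 = 3.6401
L_2: Δ = A_2−P = (1.0000, -1.0000) → ‖Δ‖ = √2.0000 = 1.4142
L_3: Δ = A_3−P = (-4.0000, -3.5000) → ‖Δ‖ = √28.2500 = 5.3151
L_4: Δ = A_4−P = (-9.0000, -1.0000) → ‖Δ‖ = √82.0000 = 9.0554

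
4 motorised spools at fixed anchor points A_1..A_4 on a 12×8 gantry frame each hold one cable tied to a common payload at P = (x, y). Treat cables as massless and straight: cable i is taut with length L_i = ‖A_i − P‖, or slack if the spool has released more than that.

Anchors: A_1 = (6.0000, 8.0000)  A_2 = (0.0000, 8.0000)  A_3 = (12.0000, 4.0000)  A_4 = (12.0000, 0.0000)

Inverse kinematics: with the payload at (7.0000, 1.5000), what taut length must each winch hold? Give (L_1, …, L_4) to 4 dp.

(6.5765, 9.5525, 5.5902, 5.2202)

L_1 = √((6.0000−7.0000)² + (8.0000−1.5000)²) = 6.5765
L_2 = √((0.0000−7.0000)² + (8.0000−1.5000)²) = 9.5525
L_3 = √((12.0000−7.0000)² + (4.0000−1.5000)²) = 5.5902
L_4 = √((12.0000−7.0000)² + (0.0000−1.5000)²) = 5.2202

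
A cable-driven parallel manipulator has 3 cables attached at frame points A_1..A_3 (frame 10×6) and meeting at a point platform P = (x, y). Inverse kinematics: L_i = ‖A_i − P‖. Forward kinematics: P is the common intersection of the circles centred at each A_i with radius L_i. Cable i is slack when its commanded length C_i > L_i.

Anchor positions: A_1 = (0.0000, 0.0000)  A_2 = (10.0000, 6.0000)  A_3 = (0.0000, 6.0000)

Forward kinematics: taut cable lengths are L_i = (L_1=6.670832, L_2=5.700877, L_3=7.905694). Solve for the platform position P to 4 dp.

expand ‖A_i−P‖²=L_i² and subtract eq 1 (q_i ≔ ‖A_i‖²−L_i²)
q_1 = 0.0000+0.0000−44.5000 = -44.5000
eq1−eq2 → [-20.0000  -12.0000]·P = -148.0000
eq1−eq3 → [0.0000  -12.0000]·P = -18.0000
2×2 solve → P = (6.5000, 1.5000)

(6.5000, 1.5000)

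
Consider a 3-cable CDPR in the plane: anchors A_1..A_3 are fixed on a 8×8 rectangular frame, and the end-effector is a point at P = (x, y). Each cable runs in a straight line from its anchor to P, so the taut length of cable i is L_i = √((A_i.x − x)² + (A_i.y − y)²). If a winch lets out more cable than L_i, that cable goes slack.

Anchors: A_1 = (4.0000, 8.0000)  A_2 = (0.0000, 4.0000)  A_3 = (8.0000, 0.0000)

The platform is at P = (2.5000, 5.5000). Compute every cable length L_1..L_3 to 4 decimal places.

cable 1: Δx=1.5000, Δy=2.5000; L_1 = √(Δx²+Δy²) = 2.9155
cable 2: Δx=-2.5000, Δy=-1.5000; L_2 = √(Δx²+Δy²) = 2.9155
cable 3: Δx=5.5000, Δy=-5.5000; L_3 = √(Δx²+Δy²) = 7.7782

(2.9155, 2.9155, 7.7782)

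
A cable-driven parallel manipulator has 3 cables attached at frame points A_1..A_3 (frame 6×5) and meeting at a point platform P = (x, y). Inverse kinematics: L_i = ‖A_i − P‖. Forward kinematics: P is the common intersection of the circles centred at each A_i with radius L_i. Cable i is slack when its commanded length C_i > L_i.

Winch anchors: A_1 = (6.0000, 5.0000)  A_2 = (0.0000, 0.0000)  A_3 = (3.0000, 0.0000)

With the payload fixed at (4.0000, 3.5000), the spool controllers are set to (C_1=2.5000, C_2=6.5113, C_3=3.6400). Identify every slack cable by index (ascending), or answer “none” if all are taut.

2

i=1: geometric 2.5000 vs commanded 2.5000 ⇒ taut
i=2: geometric 5.3151 vs commanded 6.5113 ⇒ slack
i=3: geometric 3.6401 vs commanded 3.6400 ⇒ taut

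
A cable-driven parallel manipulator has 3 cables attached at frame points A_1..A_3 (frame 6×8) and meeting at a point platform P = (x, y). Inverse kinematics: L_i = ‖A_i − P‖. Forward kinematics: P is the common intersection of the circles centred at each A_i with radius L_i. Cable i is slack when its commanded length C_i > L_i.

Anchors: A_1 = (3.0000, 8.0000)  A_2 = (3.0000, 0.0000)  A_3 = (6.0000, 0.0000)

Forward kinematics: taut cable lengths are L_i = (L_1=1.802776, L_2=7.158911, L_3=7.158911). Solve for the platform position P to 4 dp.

circle eqns → linear via eq_j − eq_1; set q_j = A_j·A_j − L_j²
q_1 = 9.0000+64.0000−3.2500 = 69.7500
0.0000·x + 16.0000·y = q_1−q_2 = 112.0000
-6.0000·x + 16.0000·y = q_1−q_3 = 85.0000
solve first two rows → x=4.5000, y=7.0000

(4.5000, 7.0000)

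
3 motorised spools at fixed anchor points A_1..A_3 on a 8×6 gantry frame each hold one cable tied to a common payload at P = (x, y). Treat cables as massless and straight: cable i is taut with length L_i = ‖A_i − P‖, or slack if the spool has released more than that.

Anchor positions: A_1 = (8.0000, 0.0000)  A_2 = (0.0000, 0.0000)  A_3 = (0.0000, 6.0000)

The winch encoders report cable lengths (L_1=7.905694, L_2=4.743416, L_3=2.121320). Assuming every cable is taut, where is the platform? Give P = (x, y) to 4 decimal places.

(1.5000, 4.5000)

each cable: (A_i−P)·(A_i−P) = L_i²; let c_i = ‖A_i‖²−L_i²
c_1 = 64.0000+0.0000−62.5000 = 1.5000
row 1: 16.0000x + 0.0000y = 24.0000  (c_2=-22.5000)
row 2: 16.0000x − 12.0000y = -30.0000  (c_3=31.5000)
Cramer on rows 1–2 → x = 1.5000, y = 4.5000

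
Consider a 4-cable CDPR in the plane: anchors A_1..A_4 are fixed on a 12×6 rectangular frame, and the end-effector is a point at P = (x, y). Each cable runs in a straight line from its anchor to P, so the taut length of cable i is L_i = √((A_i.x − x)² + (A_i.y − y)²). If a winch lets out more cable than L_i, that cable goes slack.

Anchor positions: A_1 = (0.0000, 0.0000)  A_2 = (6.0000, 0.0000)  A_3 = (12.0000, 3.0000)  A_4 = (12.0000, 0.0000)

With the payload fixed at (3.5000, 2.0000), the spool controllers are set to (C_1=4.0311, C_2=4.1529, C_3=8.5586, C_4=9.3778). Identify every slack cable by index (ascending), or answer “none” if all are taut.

i=1: geometric 4.0311 vs commanded 4.0311 ⇒ taut
i=2: geometric 3.2016 vs commanded 4.1529 ⇒ slack
i=3: geometric 8.5586 vs commanded 8.5586 ⇒ taut
i=4: geometric 8.7321 vs commanded 9.3778 ⇒ slack

2, 4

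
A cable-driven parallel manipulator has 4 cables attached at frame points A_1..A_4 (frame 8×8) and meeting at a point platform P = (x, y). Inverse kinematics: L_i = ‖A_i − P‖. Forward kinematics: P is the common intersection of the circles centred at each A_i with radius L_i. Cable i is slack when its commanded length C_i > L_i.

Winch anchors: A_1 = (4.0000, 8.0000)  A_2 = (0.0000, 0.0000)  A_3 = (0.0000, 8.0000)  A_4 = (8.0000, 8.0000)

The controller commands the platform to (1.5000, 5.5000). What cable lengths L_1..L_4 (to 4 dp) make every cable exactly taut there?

L_1 = √((4.0000−1.5000)² + (8.0000−5.5000)²) = 3.5355
L_2 = √((0.0000−1.5000)² + (0.0000−5.5000)²) = 5.7009
L_3 = √((0.0000−1.5000)² + (8.0000−5.5000)²) = 2.9155
L_4 = √((8.0000−1.5000)² + (8.0000−5.5000)²) = 6.9642

(3.5355, 5.7009, 2.9155, 6.9642)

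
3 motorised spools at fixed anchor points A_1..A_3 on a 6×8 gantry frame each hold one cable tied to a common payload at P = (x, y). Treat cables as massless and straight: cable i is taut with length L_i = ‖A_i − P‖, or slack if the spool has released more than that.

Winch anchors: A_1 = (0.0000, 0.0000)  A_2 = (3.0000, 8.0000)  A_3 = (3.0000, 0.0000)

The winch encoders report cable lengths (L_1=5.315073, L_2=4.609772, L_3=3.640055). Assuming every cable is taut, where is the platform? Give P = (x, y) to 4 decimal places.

(4.0000, 3.5000)

each cable: (A_i−P)·(A_i−P) = L_i²; let q_i = ‖A_i‖²−L_i²
q_1 = 0.0000+0.0000−28.2500 = -28.2500
row 1: -6.0000x − 16.0000y = -80.0000  (q_2=51.7500)
row 2: -6.0000x + 0.0000y = -24.0000  (q_3=-4.2500)
Cramer on rows 1–2 → x = 4.0000, y = 3.5000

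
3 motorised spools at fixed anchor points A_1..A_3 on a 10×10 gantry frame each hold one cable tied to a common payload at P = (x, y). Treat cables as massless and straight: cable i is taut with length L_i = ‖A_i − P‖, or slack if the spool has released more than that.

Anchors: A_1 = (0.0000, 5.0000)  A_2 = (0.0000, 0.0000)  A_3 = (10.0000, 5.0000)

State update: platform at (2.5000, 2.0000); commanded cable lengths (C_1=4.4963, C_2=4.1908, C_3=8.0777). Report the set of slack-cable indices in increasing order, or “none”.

cable 1: L_1 = ‖A_1−P‖ = 3.9051;  C_1 = 4.4963 → slack
cable 2: L_2 = ‖A_2−P‖ = 3.2016;  C_2 = 4.1908 → slack
cable 3: L_3 = ‖A_3−P‖ = 8.0777;  C_3 = 8.0777 → taut

1, 2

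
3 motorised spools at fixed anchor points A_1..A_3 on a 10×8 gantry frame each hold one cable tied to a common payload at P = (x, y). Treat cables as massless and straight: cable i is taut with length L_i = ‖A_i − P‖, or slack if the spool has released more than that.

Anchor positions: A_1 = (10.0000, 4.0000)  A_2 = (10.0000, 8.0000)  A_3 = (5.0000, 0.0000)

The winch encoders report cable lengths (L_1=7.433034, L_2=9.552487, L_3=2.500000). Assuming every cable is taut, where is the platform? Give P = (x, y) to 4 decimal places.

(3.0000, 1.5000)

expand ‖A_i−P‖²=L_i² and subtract eq 1 (c_i ≔ ‖A_i‖²−L_i²)
c_1 = 100.0000+16.0000−55.2500 = 60.7500
eq1−eq2 → [0.0000  -8.0000]·P = -12.0000
eq1−eq3 → [10.0000  8.0000]·P = 42.0000
2×2 solve → P = (3.0000, 1.5000)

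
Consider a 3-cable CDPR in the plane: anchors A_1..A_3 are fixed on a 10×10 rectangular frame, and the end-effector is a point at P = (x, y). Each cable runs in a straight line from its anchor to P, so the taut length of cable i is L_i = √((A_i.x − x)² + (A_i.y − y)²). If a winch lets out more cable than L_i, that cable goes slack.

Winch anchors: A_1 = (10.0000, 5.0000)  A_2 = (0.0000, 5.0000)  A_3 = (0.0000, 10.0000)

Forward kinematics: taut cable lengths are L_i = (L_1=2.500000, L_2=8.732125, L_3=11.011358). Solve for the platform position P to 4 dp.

each cable: (A_i−P)·(A_i−P) = L_i²; let k_i = ‖A_i‖²−L_i²
k_1 = 100.0000+25.0000−6.2500 = 118.7500
row 1: 20.0000x + 0.0000y = 170.0000  (k_2=-51.2500)
row 2: 20.0000x − 10.0000y = 140.0000  (k_3=-21.2500)
Cramer on rows 1–2 → x = 8.5000, y = 3.0000

(8.5000, 3.0000)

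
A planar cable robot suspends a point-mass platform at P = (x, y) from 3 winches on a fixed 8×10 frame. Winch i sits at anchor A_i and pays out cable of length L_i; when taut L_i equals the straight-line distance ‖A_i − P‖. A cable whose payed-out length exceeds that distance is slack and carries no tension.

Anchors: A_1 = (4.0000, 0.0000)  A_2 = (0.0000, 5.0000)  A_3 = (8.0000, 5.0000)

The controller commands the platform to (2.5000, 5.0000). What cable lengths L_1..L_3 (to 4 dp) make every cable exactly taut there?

L_1 = √((4.0000−2.5000)² + (0.0000−5.0000)²) = 5.2202
L_2 = √((0.0000−2.5000)² + (5.0000−5.0000)²) = 2.5000
L_3 = √((8.0000−2.5000)² + (5.0000−5.0000)²) = 5.5000

(5.2202, 2.5000, 5.5000)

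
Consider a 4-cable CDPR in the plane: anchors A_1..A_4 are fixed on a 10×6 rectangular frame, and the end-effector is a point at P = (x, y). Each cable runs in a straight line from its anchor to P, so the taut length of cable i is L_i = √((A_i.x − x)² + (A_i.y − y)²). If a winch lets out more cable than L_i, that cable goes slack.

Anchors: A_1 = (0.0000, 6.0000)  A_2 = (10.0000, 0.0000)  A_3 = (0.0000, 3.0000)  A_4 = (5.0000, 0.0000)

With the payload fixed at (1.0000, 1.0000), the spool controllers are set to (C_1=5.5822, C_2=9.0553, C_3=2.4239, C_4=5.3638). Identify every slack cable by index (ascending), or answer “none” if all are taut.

i=1: geometric 5.0990 vs commanded 5.5822 ⇒ slack
i=2: geometric 9.0554 vs commanded 9.0553 ⇒ taut
i=3: geometric 2.2361 vs commanded 2.4239 ⇒ slack
i=4: geometric 4.1231 vs commanded 5.3638 ⇒ slack

1, 3, 4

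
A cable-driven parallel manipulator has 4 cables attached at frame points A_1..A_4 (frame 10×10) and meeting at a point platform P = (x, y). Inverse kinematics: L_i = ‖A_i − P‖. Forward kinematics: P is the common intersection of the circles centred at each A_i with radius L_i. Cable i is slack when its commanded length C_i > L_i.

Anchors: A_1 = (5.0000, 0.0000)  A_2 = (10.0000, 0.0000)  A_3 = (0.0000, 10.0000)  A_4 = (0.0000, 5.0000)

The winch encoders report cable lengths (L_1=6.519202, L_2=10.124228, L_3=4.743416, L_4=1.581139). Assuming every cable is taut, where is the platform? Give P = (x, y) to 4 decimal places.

expand ‖A_i−P‖²=L_i² and subtract eq 1 (k_i ≔ ‖A_i‖²−L_i²)
k_1 = 25.0000+0.0000−42.5000 = -17.5000
eq1−eq2 → [-10.0000  0.0000]·P = -15.0000
eq1−eq3 → [10.0000  -20.0000]·P = -95.0000
eq1−eq4 → [10.0000  -10.0000]·P = -40.0000
2×2 solve → P = (1.5000, 5.5000)
check cable 4: ‖A_4−P‖² = 2.5000 ≈ L_4² = 2.5000 ✓

(1.5000, 5.5000)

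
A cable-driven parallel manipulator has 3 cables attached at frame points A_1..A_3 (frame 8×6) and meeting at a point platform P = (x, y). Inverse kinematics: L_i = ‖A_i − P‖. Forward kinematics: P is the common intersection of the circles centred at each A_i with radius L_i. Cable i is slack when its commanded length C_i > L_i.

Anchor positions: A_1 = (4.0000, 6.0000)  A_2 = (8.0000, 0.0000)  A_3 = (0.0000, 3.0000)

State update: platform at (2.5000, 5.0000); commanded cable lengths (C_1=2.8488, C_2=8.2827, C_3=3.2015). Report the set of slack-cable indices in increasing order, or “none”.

cable 1: √((1.5000)²+(1.0000)²)=1.8028, C_1=2.8488: slack
cable 2: √((5.5000)²+(-5.0000)²)=7.4330, C_2=8.2827: slack
cable 3: √((-2.5000)²+(-2.0000)²)=3.2016, C_3=3.2015: taut

1, 2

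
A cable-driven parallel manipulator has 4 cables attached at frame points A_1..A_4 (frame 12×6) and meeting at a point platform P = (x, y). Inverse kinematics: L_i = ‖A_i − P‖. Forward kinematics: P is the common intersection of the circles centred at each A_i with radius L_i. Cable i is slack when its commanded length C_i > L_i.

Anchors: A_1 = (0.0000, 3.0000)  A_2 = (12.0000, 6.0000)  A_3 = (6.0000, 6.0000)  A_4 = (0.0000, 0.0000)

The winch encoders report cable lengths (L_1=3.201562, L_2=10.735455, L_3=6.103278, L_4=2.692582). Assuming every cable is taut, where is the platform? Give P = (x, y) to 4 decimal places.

each cable: (A_i−P)·(A_i−P) = L_i²; let c_i = ‖A_i‖²−L_i²
c_1 = 0.0000+9.0000−10.2500 = -1.2500
row 1: -24.0000x − 6.0000y = -66.0000  (c_2=64.7500)
row 2: -12.0000x − 6.0000y = -36.0000  (c_3=34.7500)
row 3: 0.0000x + 6.0000y = 6.0000  (c_4=-7.2500)
Cramer on rows 1–2 → x = 2.5000, y = 1.0000
check cable 4: ‖A_4−P‖² = 7.2500 ≈ L_4² = 7.2500 ✓

(2.5000, 1.0000)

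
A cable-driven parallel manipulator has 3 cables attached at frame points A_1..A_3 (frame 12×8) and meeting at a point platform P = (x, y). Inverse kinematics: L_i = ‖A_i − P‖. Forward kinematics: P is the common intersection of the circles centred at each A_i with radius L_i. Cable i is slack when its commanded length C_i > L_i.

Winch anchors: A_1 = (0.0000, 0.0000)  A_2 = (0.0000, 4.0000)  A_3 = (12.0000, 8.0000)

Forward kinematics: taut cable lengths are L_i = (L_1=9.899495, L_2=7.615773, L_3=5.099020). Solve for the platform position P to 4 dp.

circle eqns → linear via eq_j − eq_1; set q_j = A_j·A_j − L_j²
q_1 = 0.0000+0.0000−98.0000 = -98.0000
0.0000·x − 8.0000·y = q_1−q_2 = -56.0000
-24.0000·x − 16.0000·y = q_1−q_3 = -280.0000
solve first two rows → x=7.0000, y=7.0000

(7.0000, 7.0000)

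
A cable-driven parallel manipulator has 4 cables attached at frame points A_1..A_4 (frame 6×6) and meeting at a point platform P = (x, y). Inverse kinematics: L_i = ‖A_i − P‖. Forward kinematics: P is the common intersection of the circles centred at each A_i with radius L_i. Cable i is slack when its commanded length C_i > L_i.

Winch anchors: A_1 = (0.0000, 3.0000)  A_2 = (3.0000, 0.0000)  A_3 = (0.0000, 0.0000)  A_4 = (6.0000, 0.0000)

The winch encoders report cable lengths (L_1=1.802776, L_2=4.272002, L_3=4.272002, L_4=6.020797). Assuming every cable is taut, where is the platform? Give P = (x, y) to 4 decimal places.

circle eqns → linear via eq_j − eq_1; set k_j = A_j·A_j − L_j²
k_1 = 0.0000+9.0000−3.2500 = 5.7500
-6.0000·x + 6.0000·y = k_1−k_2 = 15.0000
0.0000·x + 6.0000·y = k_1−k_3 = 24.0000
-12.0000·x + 6.0000·y = k_1−k_4 = 6.0000
solve first two rows → x=1.5000, y=4.0000
check cable 4: ‖A_4−P‖² = 36.2500 ≈ L_4² = 36.2500 ✓

(1.5000, 4.0000)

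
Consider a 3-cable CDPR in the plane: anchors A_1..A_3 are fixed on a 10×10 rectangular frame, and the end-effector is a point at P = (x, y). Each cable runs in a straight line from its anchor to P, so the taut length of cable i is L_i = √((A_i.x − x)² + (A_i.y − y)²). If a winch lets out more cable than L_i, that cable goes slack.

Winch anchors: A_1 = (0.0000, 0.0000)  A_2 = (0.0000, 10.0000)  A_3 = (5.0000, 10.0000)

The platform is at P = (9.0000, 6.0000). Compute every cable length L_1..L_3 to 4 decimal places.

cable 1: Δx=-9.0000, Δy=-6.0000; L_1 = √(Δx²+Δy²) = 10.8167
cable 2: Δx=-9.0000, Δy=4.0000; L_2 = √(Δx²+Δy²) = 9.8489
cable 3: Δx=-4.0000, Δy=4.0000; L_3 = √(Δx²+Δy²) = 5.6569

(10.8167, 9.8489, 5.6569)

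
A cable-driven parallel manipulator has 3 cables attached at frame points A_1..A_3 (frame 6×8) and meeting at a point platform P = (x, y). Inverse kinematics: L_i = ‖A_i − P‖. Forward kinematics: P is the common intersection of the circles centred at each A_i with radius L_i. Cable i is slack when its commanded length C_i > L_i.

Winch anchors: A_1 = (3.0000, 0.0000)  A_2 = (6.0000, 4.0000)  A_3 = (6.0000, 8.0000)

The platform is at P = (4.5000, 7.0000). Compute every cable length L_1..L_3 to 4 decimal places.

(7.1589, 3.3541, 1.8028)

L_1: Δ = A_1−P = (-1.5000, -7.0000) → ‖Δ‖ = √51.2500 = 7.1589
L_2: Δ = A_2−P = (1.5000, -3.0000) → ‖Δ‖ = √11.2500 = 3.3541
L_3: Δ = A_3−P = (1.5000, 1.0000) → ‖Δ‖ = √3.2500 = 1.8028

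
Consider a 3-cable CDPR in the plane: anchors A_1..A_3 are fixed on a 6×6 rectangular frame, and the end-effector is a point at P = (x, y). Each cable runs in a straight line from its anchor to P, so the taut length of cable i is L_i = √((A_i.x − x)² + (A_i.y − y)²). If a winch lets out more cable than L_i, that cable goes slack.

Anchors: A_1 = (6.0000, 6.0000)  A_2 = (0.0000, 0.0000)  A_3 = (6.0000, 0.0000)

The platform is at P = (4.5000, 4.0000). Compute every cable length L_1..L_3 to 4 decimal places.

L_1: Δ = A_1−P = (1.5000, 2.0000) → ‖Δ‖ = √6.2500 = 2.5000
L_2: Δ = A_2−P = (-4.5000, -4.0000) → ‖Δ‖ = √36.2500 = 6.0208
L_3: Δ = A_3−P = (1.5000, -4.0000) → ‖Δ‖ = √18.2500 = 4.2720

(2.5000, 6.0208, 4.2720)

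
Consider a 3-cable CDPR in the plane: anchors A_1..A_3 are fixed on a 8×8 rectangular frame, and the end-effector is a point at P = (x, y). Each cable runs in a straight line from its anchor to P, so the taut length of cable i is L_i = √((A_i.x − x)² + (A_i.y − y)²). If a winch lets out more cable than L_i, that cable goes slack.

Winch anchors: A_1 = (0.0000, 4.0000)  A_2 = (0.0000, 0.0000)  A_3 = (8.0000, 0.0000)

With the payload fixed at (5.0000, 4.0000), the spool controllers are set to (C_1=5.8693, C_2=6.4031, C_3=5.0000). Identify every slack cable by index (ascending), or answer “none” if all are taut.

1

cable 1: √((-5.0000)²+(0.0000)²)=5.0000, C_1=5.8693: slack
cable 2: √((-5.0000)²+(-4.0000)²)=6.4031, C_2=6.4031: taut
cable 3: √((3.0000)²+(-4.0000)²)=5.0000, C_3=5.0000: taut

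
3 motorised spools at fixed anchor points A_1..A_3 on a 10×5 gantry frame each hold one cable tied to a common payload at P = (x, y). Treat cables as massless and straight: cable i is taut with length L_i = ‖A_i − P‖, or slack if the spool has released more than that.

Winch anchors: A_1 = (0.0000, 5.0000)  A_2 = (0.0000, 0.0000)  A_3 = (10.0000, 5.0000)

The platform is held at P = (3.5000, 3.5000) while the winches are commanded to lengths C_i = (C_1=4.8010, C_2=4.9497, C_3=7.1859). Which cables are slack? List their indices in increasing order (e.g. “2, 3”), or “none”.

cable 1: L_1 = ‖A_1−P‖ = 3.8079;  C_1 = 4.8010 → slack
cable 2: L_2 = ‖A_2−P‖ = 4.9497;  C_2 = 4.9497 → taut
cable 3: L_3 = ‖A_3−P‖ = 6.6708;  C_3 = 7.1859 → slack

1, 3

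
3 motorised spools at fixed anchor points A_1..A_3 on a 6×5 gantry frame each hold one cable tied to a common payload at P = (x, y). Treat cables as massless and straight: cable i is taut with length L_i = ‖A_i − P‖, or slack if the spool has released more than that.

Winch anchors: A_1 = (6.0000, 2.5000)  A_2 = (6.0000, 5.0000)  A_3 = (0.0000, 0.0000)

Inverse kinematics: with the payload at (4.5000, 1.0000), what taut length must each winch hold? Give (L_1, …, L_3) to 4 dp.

(2.1213, 4.2720, 4.6098)

cable 1: Δx=1.5000, Δy=1.5000; L_1 = √(Δx²+Δy²) = 2.1213
cable 2: Δx=1.5000, Δy=4.0000; L_2 = √(Δx²+Δy²) = 4.2720
cable 3: Δx=-4.5000, Δy=-1.0000; L_3 = √(Δx²+Δy²) = 4.6098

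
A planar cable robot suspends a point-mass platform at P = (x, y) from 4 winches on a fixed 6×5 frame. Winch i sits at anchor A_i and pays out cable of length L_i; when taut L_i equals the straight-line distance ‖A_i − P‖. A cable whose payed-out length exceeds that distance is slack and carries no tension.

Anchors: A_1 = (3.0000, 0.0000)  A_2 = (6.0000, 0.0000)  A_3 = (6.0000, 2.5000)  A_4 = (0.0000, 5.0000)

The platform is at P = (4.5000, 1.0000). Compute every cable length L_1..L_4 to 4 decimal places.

(1.8028, 1.8028, 2.1213, 6.0208)

cable 1: Δx=-1.5000, Δy=-1.0000; L_1 = √(Δx²+Δy²) = 1.8028
cable 2: Δx=1.5000, Δy=-1.0000; L_2 = √(Δx²+Δy²) = 1.8028
cable 3: Δx=1.5000, Δy=1.5000; L_3 = √(Δx²+Δy²) = 2.1213
cable 4: Δx=-4.5000, Δy=4.0000; L_4 = √(Δx²+Δy²) = 6.0208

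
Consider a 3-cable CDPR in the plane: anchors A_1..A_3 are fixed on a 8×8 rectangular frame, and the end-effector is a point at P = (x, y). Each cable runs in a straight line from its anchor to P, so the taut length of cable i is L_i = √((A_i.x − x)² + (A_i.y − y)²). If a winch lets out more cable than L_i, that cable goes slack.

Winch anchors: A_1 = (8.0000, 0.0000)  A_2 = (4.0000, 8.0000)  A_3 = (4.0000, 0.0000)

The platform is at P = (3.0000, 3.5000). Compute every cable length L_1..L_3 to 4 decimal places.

L_1: Δ = A_1−P = (5.0000, -3.5000) → ‖Δ‖ = √37.2500 = 6.1033
L_2: Δ = A_2−P = (1.0000, 4.5000) → ‖Δ‖ = √21.2500 = 4.6098
L_3: Δ = A_3−P = (1.0000, -3.5000) → ‖Δ‖ = √13.2500 = 3.6401

(6.1033, 4.6098, 3.6401)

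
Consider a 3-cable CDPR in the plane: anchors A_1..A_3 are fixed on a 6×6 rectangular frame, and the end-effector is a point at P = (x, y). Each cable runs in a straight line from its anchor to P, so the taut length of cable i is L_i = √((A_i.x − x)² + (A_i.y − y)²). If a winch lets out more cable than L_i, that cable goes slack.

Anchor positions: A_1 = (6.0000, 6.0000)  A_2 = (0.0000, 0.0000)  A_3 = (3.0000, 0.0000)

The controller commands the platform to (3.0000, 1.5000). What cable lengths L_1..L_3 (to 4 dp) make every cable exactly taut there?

(5.4083, 3.3541, 1.5000)

L_1 = √((6.0000−3.0000)² + (6.0000−1.5000)²) = 5.4083
L_2 = √((0.0000−3.0000)² + (0.0000−1.5000)²) = 3.3541
L_3 = √((3.0000−3.0000)² + (0.0000−1.5000)²) = 1.5000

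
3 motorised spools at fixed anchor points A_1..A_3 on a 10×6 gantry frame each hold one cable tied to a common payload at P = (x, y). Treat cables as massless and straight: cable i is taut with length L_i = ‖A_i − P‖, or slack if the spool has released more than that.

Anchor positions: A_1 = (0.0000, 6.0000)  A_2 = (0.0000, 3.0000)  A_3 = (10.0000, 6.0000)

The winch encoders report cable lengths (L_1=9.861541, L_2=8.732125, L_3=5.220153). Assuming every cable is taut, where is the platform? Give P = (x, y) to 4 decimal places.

(8.5000, 1.0000)

each cable: (A_i−P)·(A_i−P) = L_i²; let k_i = ‖A_i‖²−L_i²
k_1 = 0.0000+36.0000−97.2500 = -61.2500
row 1: 0.0000x + 6.0000y = 6.0000  (k_2=-67.2500)
row 2: -20.0000x + 0.0000y = -170.0000  (k_3=108.7500)
Cramer on rows 1–2 → x = 8.5000, y = 1.0000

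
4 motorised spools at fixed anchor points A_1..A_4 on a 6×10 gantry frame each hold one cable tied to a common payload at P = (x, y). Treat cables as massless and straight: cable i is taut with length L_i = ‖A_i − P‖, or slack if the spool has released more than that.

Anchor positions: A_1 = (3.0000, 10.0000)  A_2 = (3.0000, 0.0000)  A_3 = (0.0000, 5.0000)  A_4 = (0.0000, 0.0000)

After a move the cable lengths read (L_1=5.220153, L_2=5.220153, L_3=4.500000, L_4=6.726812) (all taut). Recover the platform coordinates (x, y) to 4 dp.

each cable: (A_i−P)·(A_i−P) = L_i²; let q_i = ‖A_i‖²−L_i²
q_1 = 9.0000+100.0000−27.2500 = 81.7500
row 1: 0.0000x + 20.0000y = 100.0000  (q_2=-18.2500)
row 2: 6.0000x + 10.0000y = 77.0000  (q_3=4.7500)
row 3: 6.0000x + 20.0000y = 127.0000  (q_4=-45.2500)
Cramer on rows 1–2 → x = 4.5000, y = 5.0000
check cable 4: ‖A_4−P‖² = 45.2500 ≈ L_4² = 45.2500 ✓

(4.5000, 5.0000)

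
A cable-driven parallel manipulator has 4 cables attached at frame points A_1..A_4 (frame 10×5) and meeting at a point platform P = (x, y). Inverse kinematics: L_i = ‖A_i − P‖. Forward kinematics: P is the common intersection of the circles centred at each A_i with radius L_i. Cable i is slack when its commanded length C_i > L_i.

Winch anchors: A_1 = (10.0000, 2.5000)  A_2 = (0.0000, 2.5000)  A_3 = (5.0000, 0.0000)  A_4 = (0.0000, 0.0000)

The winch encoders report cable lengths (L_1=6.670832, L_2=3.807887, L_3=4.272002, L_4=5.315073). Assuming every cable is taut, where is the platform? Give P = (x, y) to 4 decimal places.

(3.5000, 4.0000)

expand ‖A_i−P‖²=L_i² and subtract eq 1 (k_i ≔ ‖A_i‖²−L_i²)
k_1 = 100.0000+6.2500−44.5000 = 61.7500
eq1−eq2 → [20.0000  0.0000]·P = 70.0000
eq1−eq3 → [10.0000  5.0000]·P = 55.0000
eq1−eq4 → [20.0000  5.0000]·P = 90.0000
2×2 solve → P = (3.5000, 4.0000)
check cable 4: ‖A_4−P‖² = 28.2500 ≈ L_4² = 28.2500 ✓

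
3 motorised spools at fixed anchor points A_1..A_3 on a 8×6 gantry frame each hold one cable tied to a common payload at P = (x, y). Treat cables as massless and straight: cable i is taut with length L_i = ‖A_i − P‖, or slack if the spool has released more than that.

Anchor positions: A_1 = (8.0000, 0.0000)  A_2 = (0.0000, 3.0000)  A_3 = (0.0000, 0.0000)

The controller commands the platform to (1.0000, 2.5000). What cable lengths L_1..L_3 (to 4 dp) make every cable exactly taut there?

(7.4330, 1.1180, 2.6926)

cable 1: Δx=7.0000, Δy=-2.5000; L_1 = √(Δx²+Δy²) = 7.4330
cable 2: Δx=-1.0000, Δy=0.5000; L_2 = √(Δx²+Δy²) = 1.1180
cable 3: Δx=-1.0000, Δy=-2.5000; L_3 = √(Δx²+Δy²) = 2.6926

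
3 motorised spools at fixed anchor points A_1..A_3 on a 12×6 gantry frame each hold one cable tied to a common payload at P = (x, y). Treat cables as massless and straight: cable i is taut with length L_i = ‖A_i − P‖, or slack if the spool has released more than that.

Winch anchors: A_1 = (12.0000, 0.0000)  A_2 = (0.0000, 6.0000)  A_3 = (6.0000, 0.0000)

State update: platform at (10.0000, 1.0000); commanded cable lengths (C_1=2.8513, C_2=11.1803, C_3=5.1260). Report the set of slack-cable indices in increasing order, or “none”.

cable 1: √((2.0000)²+(-1.0000)²)=2.2361, C_1=2.8513: slack
cable 2: √((-10.0000)²+(5.0000)²)=11.1803, C_2=11.1803: taut
cable 3: √((-4.0000)²+(-1.0000)²)=4.1231, C_3=5.1260: slack

1, 3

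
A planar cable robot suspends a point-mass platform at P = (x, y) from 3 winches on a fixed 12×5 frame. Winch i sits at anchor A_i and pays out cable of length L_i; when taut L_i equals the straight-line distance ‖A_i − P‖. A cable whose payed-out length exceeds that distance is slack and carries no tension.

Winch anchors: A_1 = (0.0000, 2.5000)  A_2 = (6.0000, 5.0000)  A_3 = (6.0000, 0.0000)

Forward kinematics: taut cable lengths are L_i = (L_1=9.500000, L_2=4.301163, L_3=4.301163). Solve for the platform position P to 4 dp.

(9.5000, 2.5000)

each cable: (A_i−P)·(A_i−P) = L_i²; let k_i = ‖A_i‖²−L_i²
k_1 = 0.0000+6.2500−90.2500 = -84.0000
row 1: -12.0000x − 5.0000y = -126.5000  (k_2=42.5000)
row 2: -12.0000x + 5.0000y = -101.5000  (k_3=17.5000)
Cramer on rows 1–2 → x = 9.5000, y = 2.5000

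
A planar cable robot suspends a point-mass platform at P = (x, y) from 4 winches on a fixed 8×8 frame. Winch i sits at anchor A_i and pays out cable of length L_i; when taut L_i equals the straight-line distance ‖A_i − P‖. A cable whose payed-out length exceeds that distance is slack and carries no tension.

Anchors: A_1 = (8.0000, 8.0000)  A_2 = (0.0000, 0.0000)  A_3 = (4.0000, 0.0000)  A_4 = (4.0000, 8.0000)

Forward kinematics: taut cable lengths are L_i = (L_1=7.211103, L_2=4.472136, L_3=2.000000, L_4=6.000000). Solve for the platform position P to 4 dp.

(4.0000, 2.0000)

circle eqns → linear via eq_j − eq_1; set c_j = A_j·A_j − L_j²
c_1 = 64.0000+64.0000−52.0000 = 76.0000
16.0000·x + 16.0000·y = c_1−c_2 = 96.0000
8.0000·x + 16.0000·y = c_1−c_3 = 64.0000
8.0000·x + 0.0000·y = c_1−c_4 = 32.0000
solve first two rows → x=4.0000, y=2.0000
check cable 4: ‖A_4−P‖² = 36.0000 ≈ L_4² = 36.0000 ✓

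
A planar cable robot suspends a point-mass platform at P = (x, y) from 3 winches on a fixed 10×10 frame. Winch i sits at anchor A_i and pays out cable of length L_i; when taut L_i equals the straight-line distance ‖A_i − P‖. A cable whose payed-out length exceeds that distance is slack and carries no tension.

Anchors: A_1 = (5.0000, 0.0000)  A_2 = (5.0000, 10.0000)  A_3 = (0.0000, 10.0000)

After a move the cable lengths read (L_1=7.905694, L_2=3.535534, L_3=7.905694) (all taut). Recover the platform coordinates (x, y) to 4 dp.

(7.5000, 7.5000)

each cable: (A_i−P)·(A_i−P) = L_i²; let q_i = ‖A_i‖²−L_i²
q_1 = 25.0000+0.0000−62.5000 = -37.5000
row 1: 0.0000x − 20.0000y = -150.0000  (q_2=112.5000)
row 2: 10.0000x − 20.0000y = -75.0000  (q_3=37.5000)
Cramer on rows 1–2 → x = 7.5000, y = 7.5000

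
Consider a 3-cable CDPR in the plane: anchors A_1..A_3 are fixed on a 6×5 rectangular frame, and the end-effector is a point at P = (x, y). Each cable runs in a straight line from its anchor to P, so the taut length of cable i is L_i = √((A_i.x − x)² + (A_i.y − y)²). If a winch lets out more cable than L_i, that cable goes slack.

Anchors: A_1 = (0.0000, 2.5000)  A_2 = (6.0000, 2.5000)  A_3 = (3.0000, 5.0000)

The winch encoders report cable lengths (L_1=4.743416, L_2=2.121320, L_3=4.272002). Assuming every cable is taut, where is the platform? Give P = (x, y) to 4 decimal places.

(4.5000, 1.0000)

each cable: (A_i−P)·(A_i−P) = L_i²; let c_i = ‖A_i‖²−L_i²
c_1 = 0.0000+6.2500−22.5000 = -16.2500
row 1: -12.0000x + 0.0000y = -54.0000  (c_2=37.7500)
row 2: -6.0000x − 5.0000y = -32.0000  (c_3=15.7500)
Cramer on rows 1–2 → x = 4.5000, y = 1.0000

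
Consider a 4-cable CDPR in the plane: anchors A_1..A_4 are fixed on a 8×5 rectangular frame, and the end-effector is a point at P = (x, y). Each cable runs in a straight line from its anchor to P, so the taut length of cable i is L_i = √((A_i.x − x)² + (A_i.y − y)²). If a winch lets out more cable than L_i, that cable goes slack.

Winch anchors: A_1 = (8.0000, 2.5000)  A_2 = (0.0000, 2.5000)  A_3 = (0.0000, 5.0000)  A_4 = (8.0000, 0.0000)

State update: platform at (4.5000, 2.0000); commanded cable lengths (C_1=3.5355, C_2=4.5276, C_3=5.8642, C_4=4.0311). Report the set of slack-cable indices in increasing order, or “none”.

cable 1: √((3.5000)²+(0.5000)²)=3.5355, C_1=3.5355: taut
cable 2: √((-4.5000)²+(0.5000)²)=4.5277, C_2=4.5276: taut
cable 3: √((-4.5000)²+(3.0000)²)=5.4083, C_3=5.8642: slack
cable 4: √((3.5000)²+(-2.0000)²)=4.0311, C_4=4.0311: taut

3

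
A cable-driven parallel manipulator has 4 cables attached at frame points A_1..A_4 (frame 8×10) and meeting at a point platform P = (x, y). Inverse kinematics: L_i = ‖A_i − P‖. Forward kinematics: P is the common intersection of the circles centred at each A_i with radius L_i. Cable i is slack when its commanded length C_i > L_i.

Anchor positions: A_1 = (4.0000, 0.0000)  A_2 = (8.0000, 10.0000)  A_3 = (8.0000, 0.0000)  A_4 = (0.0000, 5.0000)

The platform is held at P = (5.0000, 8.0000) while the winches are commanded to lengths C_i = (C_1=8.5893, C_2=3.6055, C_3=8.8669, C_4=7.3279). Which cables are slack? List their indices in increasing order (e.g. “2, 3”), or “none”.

i=1: geometric 8.0623 vs commanded 8.5893 ⇒ slack
i=2: geometric 3.6056 vs commanded 3.6055 ⇒ taut
i=3: geometric 8.5440 vs commanded 8.8669 ⇒ slack
i=4: geometric 5.8310 vs commanded 7.3279 ⇒ slack

1, 3, 4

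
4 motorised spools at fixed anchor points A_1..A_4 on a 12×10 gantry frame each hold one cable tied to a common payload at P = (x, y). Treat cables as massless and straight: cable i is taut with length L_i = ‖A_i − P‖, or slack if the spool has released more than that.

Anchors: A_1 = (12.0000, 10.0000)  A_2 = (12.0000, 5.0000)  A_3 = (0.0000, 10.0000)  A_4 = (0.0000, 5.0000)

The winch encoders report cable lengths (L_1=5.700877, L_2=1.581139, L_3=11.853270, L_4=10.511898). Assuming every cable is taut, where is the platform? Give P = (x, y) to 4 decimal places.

(10.5000, 4.5000)

circle eqns → linear via eq_j − eq_1; set q_j = A_j·A_j − L_j²
q_1 = 144.0000+100.0000−32.5000 = 211.5000
0.0000·x + 10.0000·y = q_1−q_2 = 45.0000
24.0000·x + 0.0000·y = q_1−q_3 = 252.0000
24.0000·x + 10.0000·y = q_1−q_4 = 297.0000
solve first two rows → x=10.5000, y=4.5000
check cable 4: ‖A_4−P‖² = 110.5000 ≈ L_4² = 110.5000 ✓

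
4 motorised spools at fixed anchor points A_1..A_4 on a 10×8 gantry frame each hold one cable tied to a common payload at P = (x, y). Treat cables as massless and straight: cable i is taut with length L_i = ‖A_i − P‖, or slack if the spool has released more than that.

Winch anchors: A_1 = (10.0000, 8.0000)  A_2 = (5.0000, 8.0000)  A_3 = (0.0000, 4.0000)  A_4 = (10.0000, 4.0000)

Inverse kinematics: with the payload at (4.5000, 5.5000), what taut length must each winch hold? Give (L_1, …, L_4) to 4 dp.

(6.0415, 2.5495, 4.7434, 5.7009)

cable 1: Δx=5.5000, Δy=2.5000; L_1 = √(Δx²+Δy²) = 6.0415
cable 2: Δx=0.5000, Δy=2.5000; L_2 = √(Δx²+Δy²) = 2.5495
cable 3: Δx=-4.5000, Δy=-1.5000; L_3 = √(Δx²+Δy²) = 4.7434
cable 4: Δx=5.5000, Δy=-1.5000; L_4 = √(Δx²+Δy²) = 5.7009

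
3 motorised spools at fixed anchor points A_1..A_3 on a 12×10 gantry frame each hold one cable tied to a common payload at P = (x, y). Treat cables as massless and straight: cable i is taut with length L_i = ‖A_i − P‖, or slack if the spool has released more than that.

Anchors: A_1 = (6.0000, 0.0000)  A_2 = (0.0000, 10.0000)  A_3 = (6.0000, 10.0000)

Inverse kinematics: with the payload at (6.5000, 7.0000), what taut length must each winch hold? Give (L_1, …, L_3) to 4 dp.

L_1 = √((6.0000−6.5000)² + (0.0000−7.0000)²) = 7.0178
L_2 = √((0.0000−6.5000)² + (10.0000−7.0000)²) = 7.1589
L_3 = √((6.0000−6.5000)² + (10.0000−7.0000)²) = 3.0414

(7.0178, 7.1589, 3.0414)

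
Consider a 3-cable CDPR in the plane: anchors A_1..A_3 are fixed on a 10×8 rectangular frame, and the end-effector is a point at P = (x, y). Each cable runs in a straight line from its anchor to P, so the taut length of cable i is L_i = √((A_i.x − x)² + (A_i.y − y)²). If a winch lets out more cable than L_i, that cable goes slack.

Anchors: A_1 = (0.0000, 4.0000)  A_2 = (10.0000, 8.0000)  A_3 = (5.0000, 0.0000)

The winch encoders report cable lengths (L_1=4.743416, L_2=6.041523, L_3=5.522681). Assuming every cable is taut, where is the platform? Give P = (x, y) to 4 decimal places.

(4.5000, 5.5000)

circle eqns → linear via eq_j − eq_1; set c_j = A_j·A_j − L_j²
c_1 = 0.0000+16.0000−22.5000 = -6.5000
-20.0000·x − 8.0000·y = c_1−c_2 = -134.0000
-10.0000·x + 8.0000·y = c_1−c_3 = -1.0000
solve first two rows → x=4.5000, y=5.5000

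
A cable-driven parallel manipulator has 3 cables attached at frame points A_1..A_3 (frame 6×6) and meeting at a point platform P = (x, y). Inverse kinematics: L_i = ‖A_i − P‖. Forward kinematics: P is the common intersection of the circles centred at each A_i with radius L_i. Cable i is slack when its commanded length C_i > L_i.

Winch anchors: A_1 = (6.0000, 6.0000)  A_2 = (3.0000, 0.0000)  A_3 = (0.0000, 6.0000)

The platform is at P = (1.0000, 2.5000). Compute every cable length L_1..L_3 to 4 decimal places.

L_1: Δ = A_1−P = (5.0000, 3.5000) → ‖Δ‖ = √37.2500 = 6.1033
L_2: Δ = A_2−P = (2.0000, -2.5000) → ‖Δ‖ = √10.2500 = 3.2016
L_3: Δ = A_3−P = (-1.0000, 3.5000) → ‖Δ‖ = √13.2500 = 3.6401

(6.1033, 3.2016, 3.6401)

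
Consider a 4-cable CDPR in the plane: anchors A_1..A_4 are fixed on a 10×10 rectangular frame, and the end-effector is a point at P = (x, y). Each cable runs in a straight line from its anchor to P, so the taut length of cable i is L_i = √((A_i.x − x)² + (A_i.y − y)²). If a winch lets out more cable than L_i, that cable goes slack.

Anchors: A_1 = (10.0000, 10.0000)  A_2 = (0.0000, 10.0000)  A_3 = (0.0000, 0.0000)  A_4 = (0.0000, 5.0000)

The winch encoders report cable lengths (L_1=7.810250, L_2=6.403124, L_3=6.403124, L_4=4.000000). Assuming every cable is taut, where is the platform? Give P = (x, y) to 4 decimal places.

(4.0000, 5.0000)

expand ‖A_i−P‖²=L_i² and subtract eq 1 (c_i ≔ ‖A_i‖²−L_i²)
c_1 = 100.0000+100.0000−61.0000 = 139.0000
eq1−eq2 → [20.0000  0.0000]·P = 80.0000
eq1−eq3 → [20.0000  20.0000]·P = 180.0000
eq1−eq4 → [20.0000  10.0000]·P = 130.0000
2×2 solve → P = (4.0000, 5.0000)
check cable 4: ‖A_4−P‖² = 16.0000 ≈ L_4² = 16.0000 ✓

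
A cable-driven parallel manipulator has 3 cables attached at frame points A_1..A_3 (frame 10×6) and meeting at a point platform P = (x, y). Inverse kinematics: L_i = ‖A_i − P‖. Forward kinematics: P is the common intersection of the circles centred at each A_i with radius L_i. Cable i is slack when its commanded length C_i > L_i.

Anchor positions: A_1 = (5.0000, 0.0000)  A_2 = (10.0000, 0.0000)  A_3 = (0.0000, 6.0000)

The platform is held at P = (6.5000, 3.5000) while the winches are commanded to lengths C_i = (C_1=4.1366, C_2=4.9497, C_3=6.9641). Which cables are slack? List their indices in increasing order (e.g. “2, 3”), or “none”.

1

i=1: geometric 3.8079 vs commanded 4.1366 ⇒ slack
i=2: geometric 4.9497 vs commanded 4.9497 ⇒ taut
i=3: geometric 6.9642 vs commanded 6.9641 ⇒ taut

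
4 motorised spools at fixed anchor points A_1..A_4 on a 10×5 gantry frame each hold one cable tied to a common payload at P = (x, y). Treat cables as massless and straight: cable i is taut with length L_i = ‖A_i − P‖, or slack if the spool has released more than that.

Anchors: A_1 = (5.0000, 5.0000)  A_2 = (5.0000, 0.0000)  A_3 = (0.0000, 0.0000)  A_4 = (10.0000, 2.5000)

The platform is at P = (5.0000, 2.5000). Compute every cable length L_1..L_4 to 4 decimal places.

L_1: Δ = A_1−P = (0.0000, 2.5000) → ‖Δ‖ = √6.2500 = 2.5000
L_2: Δ = A_2−P = (0.0000, -2.5000) → ‖Δ‖ = √6.2500 = 2.5000
L_3: Δ = A_3−P = (-5.0000, -2.5000) → ‖Δ‖ = √31.2500 = 5.5902
L_4: Δ = A_4−P = (5.0000, 0.0000) → ‖Δ‖ = √25.0000 = 5.0000

(2.5000, 2.5000, 5.5902, 5.0000)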